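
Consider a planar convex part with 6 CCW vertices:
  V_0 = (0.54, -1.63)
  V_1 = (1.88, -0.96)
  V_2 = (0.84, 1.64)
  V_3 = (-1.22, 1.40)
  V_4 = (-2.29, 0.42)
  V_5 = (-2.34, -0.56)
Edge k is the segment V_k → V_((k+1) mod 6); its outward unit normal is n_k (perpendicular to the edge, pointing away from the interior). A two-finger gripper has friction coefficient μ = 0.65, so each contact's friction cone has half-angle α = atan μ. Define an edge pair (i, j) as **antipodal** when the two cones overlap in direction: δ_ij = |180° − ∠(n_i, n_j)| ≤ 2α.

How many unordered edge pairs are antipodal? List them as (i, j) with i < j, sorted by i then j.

count = 7; pairs: (0,2), (0,3), (0,4), (1,4), (1,5), (2,5), (3,5)

α = atan 0.65 = 33.02°;  2α = 66.05°
n_0 = (+0.4472, -0.8944)
n_1 = (+0.9285, +0.3714)
n_2 = (-0.1157, +0.9933)
n_3 = (-0.6754, +0.7374)
n_4 = (-0.9987, +0.0510)
n_5 = (-0.3483, -0.9374)
  (0,1): δ = 94.76°  ·
  (0,2): δ = 19.92°  ✓
  (0,3): δ = 15.92°  ✓
  (0,4): δ = 60.51°  ✓
  (0,5): δ = 133.05°  ·
  (1,2): δ = 105.16°  ·
  (1,3): δ = 69.32°  ·
  (1,4): δ = 24.72°  ✓
  (1,5): δ = 47.82°  ✓
  (2,3): δ = 144.16°  ·
  (2,4): δ = 99.57°  ·
  (2,5): δ = 27.03°  ✓
  (3,4): δ = 135.41°  ·
  (3,5): δ = 62.87°  ✓
  (4,5): δ = 107.46°  ·
antipodal pairs: 7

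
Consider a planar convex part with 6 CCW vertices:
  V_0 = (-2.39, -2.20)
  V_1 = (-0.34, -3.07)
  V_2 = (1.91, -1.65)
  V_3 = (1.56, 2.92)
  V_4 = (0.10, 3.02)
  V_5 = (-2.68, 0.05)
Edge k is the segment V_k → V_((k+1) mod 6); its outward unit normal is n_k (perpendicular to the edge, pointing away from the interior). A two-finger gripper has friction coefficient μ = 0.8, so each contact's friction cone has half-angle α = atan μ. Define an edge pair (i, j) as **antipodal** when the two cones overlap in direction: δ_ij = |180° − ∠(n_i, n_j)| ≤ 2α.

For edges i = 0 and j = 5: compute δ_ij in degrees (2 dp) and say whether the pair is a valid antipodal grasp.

δ = 120.34°, invalid

α = atan 0.8 = 38.66°;  2α = 77.32°
edge 0: e_0 = (+2.05, -0.87);  n_0 = (-0.3907, -0.9205)
edge 5: e_5 = (+0.29, -2.25);  n_5 = (-0.9918, -0.1278)
∠(n_0, n_5) = 59.66°
δ = |180° − 59.66°| = 120.34°
120.34° > 2α = 77.32°  →  invalid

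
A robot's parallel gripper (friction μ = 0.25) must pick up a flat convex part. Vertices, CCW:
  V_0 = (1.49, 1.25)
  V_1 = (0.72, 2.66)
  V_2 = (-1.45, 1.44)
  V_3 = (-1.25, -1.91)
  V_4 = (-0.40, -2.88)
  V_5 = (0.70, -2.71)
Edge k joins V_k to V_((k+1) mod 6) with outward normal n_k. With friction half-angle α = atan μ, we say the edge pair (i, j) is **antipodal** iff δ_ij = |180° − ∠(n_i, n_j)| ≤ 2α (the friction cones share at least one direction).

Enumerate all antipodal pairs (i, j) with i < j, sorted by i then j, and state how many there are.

α = atan 0.25 = 14.04°;  2α = 28.07°
n_0 = (+0.8777, +0.4793)
n_1 = (-0.4901, +0.8717)
n_2 = (-0.9982, -0.0596)
n_3 = (-0.7521, -0.6591)
n_4 = (+0.1527, -0.9883)
n_5 = (+0.9807, -0.1956)
  (0,1): δ = 89.29°  ·
  (0,2): δ = 25.22°  ✓
  (0,3): δ = 12.59°  ✓
  (0,4): δ = 70.15°  ·
  (0,5): δ = 140.08°  ·
  (1,2): δ = 115.93°  ·
  (1,3): δ = 78.12°  ·
  (1,4): δ = 20.56°  ✓
  (1,5): δ = 49.37°  ·
  (2,3): δ = 142.19°  ·
  (2,4): δ = 84.63°  ·
  (2,5): δ = 14.70°  ✓
  (3,4): δ = 122.44°  ·
  (3,5): δ = 52.51°  ·
  (4,5): δ = 110.07°  ·
antipodal pairs: 4

count = 4; pairs: (0,2), (0,3), (1,4), (2,5)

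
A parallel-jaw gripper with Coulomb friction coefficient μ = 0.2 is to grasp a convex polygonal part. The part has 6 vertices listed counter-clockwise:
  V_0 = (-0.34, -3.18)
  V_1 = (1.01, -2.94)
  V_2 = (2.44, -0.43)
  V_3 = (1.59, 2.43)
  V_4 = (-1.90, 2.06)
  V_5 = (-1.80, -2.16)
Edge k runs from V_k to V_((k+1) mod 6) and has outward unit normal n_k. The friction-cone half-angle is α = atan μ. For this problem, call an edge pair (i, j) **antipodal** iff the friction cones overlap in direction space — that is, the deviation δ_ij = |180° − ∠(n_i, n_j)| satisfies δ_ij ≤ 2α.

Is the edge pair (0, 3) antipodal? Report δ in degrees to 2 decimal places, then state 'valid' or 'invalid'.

δ = 4.03°, valid

α = atan 0.2 = 11.31°;  2α = 22.62°
edge 0: e_0 = (+1.35, +0.24);  n_0 = (+0.1750, -0.9846)
edge 3: e_3 = (-3.49, -0.37);  n_3 = (-0.1054, +0.9944)
∠(n_0, n_3) = 175.97°
δ = |180° − 175.97°| = 4.03°
4.03° ≤ 2α = 22.62°  →  valid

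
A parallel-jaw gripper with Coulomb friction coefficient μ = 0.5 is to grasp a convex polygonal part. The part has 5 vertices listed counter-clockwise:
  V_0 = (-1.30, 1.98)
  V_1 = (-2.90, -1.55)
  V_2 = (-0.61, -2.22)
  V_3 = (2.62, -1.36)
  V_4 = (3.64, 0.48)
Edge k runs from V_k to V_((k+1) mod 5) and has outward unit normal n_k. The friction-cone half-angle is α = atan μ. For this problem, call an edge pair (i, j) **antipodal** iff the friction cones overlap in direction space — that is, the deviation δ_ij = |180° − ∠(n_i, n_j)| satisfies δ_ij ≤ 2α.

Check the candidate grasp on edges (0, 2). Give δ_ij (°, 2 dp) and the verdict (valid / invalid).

δ = 50.71°, valid

α = atan 0.5 = 26.57°;  2α = 53.13°
edge 0: e_0 = (-1.60, -3.53);  n_0 = (-0.9108, +0.4128)
edge 2: e_2 = (+3.23, +0.86);  n_2 = (+0.2573, -0.9663)
∠(n_0, n_2) = 129.29°
δ = |180° − 129.29°| = 50.71°
50.71° ≤ 2α = 53.13°  →  valid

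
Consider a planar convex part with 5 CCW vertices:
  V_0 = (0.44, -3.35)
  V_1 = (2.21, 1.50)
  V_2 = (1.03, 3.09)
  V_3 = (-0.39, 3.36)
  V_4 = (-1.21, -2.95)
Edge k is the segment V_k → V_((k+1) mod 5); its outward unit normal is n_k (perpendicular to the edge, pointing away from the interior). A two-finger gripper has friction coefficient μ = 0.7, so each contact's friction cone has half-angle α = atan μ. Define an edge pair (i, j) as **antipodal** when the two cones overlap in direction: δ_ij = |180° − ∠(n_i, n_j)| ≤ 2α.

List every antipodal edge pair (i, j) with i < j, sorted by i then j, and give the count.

α = atan 0.7 = 34.99°;  2α = 69.98°
n_0 = (+0.9394, -0.3428)
n_1 = (+0.8030, +0.5960)
n_2 = (+0.1868, +0.9824)
n_3 = (-0.9917, +0.1289)
n_4 = (-0.2356, -0.9719)
  (0,1): δ = 123.37°  ·
  (0,2): δ = 80.72°  ·
  (0,3): δ = 12.65°  ✓
  (0,4): δ = 96.42°  ·
  (1,2): δ = 137.35°  ·
  (1,3): δ = 43.98°  ✓
  (1,4): δ = 39.79°  ✓
  (2,3): δ = 86.64°  ·
  (2,4): δ = 2.86°  ✓
  (3,4): δ = 96.22°  ·
antipodal pairs: 4

count = 4; pairs: (0,3), (1,3), (1,4), (2,4)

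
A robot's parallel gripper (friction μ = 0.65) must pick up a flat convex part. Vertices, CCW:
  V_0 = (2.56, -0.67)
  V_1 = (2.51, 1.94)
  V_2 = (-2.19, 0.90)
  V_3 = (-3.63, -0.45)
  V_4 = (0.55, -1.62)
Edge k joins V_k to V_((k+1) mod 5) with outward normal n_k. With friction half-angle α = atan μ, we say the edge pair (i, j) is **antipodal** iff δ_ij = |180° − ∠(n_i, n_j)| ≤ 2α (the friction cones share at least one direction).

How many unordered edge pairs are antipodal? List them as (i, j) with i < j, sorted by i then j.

α = atan 0.65 = 33.02°;  2α = 66.05°
n_0 = (+0.9998, +0.0192)
n_1 = (-0.2161, +0.9764)
n_2 = (-0.6839, +0.7295)
n_3 = (-0.2695, -0.9630)
n_4 = (+0.4273, -0.9041)
  (0,1): δ = 78.62°  ·
  (0,2): δ = 47.95°  ✓
  (0,3): δ = 73.27°  ·
  (0,4): δ = 114.20°  ·
  (1,2): δ = 149.32°  ·
  (1,3): δ = 28.11°  ✓
  (1,4): δ = 12.82°  ✓
  (2,3): δ = 58.79°  ✓
  (2,4): δ = 17.86°  ✓
  (3,4): δ = 139.07°  ·
antipodal pairs: 5

count = 5; pairs: (0,2), (1,3), (1,4), (2,3), (2,4)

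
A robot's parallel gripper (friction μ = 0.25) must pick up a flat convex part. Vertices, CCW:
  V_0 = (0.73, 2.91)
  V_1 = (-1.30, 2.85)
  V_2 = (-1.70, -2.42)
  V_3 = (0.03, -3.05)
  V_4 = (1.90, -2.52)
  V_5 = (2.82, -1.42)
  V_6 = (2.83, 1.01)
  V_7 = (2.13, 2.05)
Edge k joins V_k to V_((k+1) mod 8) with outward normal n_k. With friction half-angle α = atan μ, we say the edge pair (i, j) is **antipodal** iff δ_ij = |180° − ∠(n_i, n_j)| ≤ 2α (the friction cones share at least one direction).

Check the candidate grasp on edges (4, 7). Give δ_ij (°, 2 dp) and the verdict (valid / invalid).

δ = 81.65°, invalid

α = atan 0.25 = 14.04°;  2α = 28.07°
edge 4: e_4 = (+0.92, +1.10);  n_4 = (+0.7671, -0.6416)
edge 7: e_7 = (-1.40, +0.86);  n_7 = (+0.5234, +0.8521)
∠(n_4, n_7) = 98.35°
δ = |180° − 98.35°| = 81.65°
81.65° > 2α = 28.07°  →  invalid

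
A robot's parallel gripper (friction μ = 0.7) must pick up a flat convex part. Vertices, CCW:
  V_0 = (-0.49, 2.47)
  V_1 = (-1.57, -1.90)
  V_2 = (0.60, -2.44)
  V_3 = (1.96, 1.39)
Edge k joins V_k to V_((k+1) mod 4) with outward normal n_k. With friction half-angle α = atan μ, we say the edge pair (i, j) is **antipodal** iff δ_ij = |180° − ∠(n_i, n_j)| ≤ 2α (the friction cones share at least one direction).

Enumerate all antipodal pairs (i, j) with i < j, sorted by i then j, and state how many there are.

count = 2; pairs: (0,2), (1,3)

α = atan 0.7 = 34.99°;  2α = 69.98°
n_0 = (-0.9708, +0.2399)
n_1 = (-0.2415, -0.9704)
n_2 = (+0.9424, -0.3346)
n_3 = (+0.4034, +0.9150)
  (0,1): δ = 90.09°  ·
  (0,2): δ = 5.67°  ✓
  (0,3): δ = 80.09°  ·
  (1,2): δ = 95.58°  ·
  (1,3): δ = 9.81°  ✓
  (2,3): δ = 94.24°  ·
antipodal pairs: 2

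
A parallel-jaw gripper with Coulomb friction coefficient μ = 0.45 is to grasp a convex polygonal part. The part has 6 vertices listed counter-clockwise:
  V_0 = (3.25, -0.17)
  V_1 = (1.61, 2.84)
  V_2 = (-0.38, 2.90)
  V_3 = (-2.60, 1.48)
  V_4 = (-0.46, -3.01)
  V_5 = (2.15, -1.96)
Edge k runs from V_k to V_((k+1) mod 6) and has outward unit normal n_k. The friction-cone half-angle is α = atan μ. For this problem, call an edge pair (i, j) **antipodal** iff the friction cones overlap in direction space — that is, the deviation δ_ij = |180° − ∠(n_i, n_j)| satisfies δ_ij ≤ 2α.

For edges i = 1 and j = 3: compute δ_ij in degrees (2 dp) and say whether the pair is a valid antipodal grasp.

δ = 62.79°, invalid

α = atan 0.45 = 24.23°;  2α = 48.46°
edge 1: e_1 = (-1.99, +0.06);  n_1 = (+0.0301, +0.9995)
edge 3: e_3 = (+2.14, -4.49);  n_3 = (-0.9027, -0.4302)
∠(n_1, n_3) = 117.21°
δ = |180° − 117.21°| = 62.79°
62.79° > 2α = 48.46°  →  invalid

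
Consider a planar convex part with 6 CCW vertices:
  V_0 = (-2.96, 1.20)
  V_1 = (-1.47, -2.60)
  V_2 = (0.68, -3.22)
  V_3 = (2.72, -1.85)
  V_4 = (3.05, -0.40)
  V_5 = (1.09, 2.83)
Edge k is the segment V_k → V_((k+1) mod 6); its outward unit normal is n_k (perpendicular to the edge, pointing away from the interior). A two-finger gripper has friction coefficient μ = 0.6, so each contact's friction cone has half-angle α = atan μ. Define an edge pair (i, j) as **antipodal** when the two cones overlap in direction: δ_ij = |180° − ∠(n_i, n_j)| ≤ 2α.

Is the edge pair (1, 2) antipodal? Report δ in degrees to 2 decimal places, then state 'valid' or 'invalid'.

α = atan 0.6 = 30.96°;  2α = 61.93°
edge 1: e_1 = (+2.15, -0.62);  n_1 = (-0.2771, -0.9608)
edge 2: e_2 = (+2.04, +1.37);  n_2 = (+0.5575, -0.8302)
∠(n_1, n_2) = 49.97°
δ = |180° − 49.97°| = 130.03°
130.03° > 2α = 61.93°  →  invalid

δ = 130.03°, invalid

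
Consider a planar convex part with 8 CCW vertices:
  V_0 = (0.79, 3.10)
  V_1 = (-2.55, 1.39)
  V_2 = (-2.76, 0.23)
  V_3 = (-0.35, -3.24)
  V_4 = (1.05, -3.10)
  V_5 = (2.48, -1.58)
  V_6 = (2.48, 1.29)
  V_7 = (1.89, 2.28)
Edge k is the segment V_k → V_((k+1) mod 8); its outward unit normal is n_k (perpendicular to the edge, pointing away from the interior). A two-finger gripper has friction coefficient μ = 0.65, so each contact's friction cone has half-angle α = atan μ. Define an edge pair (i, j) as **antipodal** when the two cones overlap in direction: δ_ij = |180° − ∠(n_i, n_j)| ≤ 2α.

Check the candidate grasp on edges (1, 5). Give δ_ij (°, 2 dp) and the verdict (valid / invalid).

δ = 10.26°, valid

α = atan 0.65 = 33.02°;  2α = 66.05°
edge 1: e_1 = (-0.21, -1.16);  n_1 = (-0.9840, +0.1781)
edge 5: e_5 = (+0.00, +2.87);  n_5 = (+1.0000, -0.0000)
∠(n_1, n_5) = 169.74°
δ = |180° − 169.74°| = 10.26°
10.26° ≤ 2α = 66.05°  →  valid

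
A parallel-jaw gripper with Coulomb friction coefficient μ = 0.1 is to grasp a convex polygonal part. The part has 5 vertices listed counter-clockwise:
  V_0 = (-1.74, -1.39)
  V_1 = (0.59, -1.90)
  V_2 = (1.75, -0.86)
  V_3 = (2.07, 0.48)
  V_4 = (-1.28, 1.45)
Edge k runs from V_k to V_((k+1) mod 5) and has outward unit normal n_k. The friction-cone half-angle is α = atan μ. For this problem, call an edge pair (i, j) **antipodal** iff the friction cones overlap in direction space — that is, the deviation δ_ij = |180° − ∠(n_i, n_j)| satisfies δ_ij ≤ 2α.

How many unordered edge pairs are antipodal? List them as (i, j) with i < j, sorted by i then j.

count = 2; pairs: (0,3), (2,4)

α = atan 0.1 = 5.71°;  2α = 11.42°
n_0 = (-0.2138, -0.9769)
n_1 = (+0.6675, -0.7446)
n_2 = (+0.9727, -0.2323)
n_3 = (+0.2781, +0.9605)
n_4 = (-0.9871, +0.1599)
  (0,1): δ = 125.78°  ·
  (0,2): δ = 91.08°  ·
  (0,3): δ = 3.80°  ✓
  (0,4): δ = 93.15°  ·
  (1,2): δ = 145.31°  ·
  (1,3): δ = 58.03°  ·
  (1,4): δ = 38.92°  ·
  (2,3): δ = 92.72°  ·
  (2,4): δ = 4.23°  ✓
  (3,4): δ = 83.05°  ·
antipodal pairs: 2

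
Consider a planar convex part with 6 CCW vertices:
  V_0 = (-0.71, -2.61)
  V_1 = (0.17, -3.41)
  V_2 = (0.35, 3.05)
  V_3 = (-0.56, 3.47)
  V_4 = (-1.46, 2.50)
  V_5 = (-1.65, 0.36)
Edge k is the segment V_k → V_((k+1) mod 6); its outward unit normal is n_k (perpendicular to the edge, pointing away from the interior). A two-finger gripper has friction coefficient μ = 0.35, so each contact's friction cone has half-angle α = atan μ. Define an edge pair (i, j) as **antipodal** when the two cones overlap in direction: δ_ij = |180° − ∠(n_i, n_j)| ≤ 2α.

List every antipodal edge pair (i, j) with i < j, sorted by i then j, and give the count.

count = 3; pairs: (0,2), (1,4), (1,5)

α = atan 0.35 = 19.29°;  2α = 38.58°
n_0 = (-0.6727, -0.7399)
n_1 = (+0.9996, -0.0279)
n_2 = (+0.4191, +0.9080)
n_3 = (-0.7331, +0.6802)
n_4 = (-0.9961, +0.0884)
n_5 = (-0.9534, -0.3017)
  (0,1): δ = 49.32°  ·
  (0,2): δ = 17.50°  ✓
  (0,3): δ = 89.42°  ·
  (0,4): δ = 127.20°  ·
  (0,5): δ = 149.84°  ·
  (1,2): δ = 113.18°  ·
  (1,3): δ = 41.26°  ·
  (1,4): δ = 3.48°  ✓
  (1,5): δ = 19.16°  ✓
  (2,3): δ = 108.08°  ·
  (2,4): δ = 70.30°  ·
  (2,5): δ = 47.66°  ·
  (3,4): δ = 142.22°  ·
  (3,5): δ = 119.58°  ·
  (4,5): δ = 157.36°  ·
antipodal pairs: 3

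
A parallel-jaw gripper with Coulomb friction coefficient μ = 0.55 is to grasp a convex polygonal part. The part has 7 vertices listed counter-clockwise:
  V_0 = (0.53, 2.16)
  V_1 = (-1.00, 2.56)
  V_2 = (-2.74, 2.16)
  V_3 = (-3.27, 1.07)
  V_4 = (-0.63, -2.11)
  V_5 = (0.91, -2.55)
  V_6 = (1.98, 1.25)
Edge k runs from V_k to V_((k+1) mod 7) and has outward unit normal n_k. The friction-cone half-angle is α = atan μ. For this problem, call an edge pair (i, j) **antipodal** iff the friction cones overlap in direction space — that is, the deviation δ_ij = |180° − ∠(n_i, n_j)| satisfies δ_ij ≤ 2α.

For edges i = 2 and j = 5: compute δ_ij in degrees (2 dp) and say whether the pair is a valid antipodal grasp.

δ = 10.20°, valid

α = atan 0.55 = 28.81°;  2α = 57.62°
edge 2: e_2 = (-0.53, -1.09);  n_2 = (-0.8993, +0.4373)
edge 5: e_5 = (+1.07, +3.80);  n_5 = (+0.9626, -0.2710)
∠(n_2, n_5) = 169.80°
δ = |180° − 169.80°| = 10.20°
10.20° ≤ 2α = 57.62°  →  valid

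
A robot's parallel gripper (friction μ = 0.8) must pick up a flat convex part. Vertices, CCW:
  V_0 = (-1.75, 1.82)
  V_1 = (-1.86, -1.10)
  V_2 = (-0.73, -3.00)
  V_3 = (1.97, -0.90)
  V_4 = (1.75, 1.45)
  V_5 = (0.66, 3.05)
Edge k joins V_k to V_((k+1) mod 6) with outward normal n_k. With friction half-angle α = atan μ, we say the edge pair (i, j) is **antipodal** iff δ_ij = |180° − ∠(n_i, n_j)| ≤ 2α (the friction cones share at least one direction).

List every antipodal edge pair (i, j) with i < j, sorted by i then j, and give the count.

α = atan 0.8 = 38.66°;  2α = 77.32°
n_0 = (-0.9993, +0.0376)
n_1 = (-0.8595, -0.5112)
n_2 = (+0.6139, -0.7894)
n_3 = (+0.9956, +0.0932)
n_4 = (+0.8264, +0.5630)
n_5 = (-0.4546, +0.8907)
  (0,1): δ = 147.10°  ·
  (0,2): δ = 49.97°  ✓
  (0,3): δ = 7.51°  ✓
  (0,4): δ = 36.42°  ✓
  (0,5): δ = 119.20°  ·
  (1,2): δ = 82.87°  ·
  (1,3): δ = 25.39°  ✓
  (1,4): δ = 3.52°  ✓
  (1,5): δ = 86.30°  ·
  (2,3): δ = 122.53°  ·
  (2,4): δ = 93.61°  ·
  (2,5): δ = 10.84°  ✓
  (3,4): δ = 151.08°  ·
  (3,5): δ = 68.31°  ✓
  (4,5): δ = 97.23°  ·
antipodal pairs: 7

count = 7; pairs: (0,2), (0,3), (0,4), (1,3), (1,4), (2,5), (3,5)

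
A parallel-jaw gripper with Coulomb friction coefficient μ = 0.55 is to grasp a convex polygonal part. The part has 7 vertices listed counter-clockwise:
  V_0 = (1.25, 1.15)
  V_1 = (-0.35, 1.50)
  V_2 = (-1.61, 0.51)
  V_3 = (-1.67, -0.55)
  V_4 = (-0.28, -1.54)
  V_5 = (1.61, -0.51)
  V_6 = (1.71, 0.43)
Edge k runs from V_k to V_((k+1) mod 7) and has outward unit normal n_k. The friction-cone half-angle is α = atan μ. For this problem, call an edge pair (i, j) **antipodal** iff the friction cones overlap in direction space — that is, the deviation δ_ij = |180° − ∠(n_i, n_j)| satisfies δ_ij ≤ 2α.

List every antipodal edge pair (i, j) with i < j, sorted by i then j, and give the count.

α = atan 0.55 = 28.81°;  2α = 57.62°
n_0 = (+0.2137, +0.9769)
n_1 = (-0.6178, +0.7863)
n_2 = (-0.9984, +0.0565)
n_3 = (-0.5801, -0.8145)
n_4 = (+0.4785, -0.8781)
n_5 = (+0.9944, -0.1058)
n_6 = (+0.8427, +0.5384)
  (0,1): δ = 129.50°  ·
  (0,2): δ = 80.90°  ·
  (0,3): δ = 23.12°  ✓
  (0,4): δ = 40.93°  ✓
  (0,5): δ = 96.27°  ·
  (0,6): δ = 134.91°  ·
  (1,2): δ = 131.40°  ·
  (1,3): δ = 73.62°  ·
  (1,4): δ = 9.57°  ✓
  (1,5): δ = 45.77°  ✓
  (1,6): δ = 84.42°  ·
  (2,3): δ = 122.22°  ·
  (2,4): δ = 58.17°  ·
  (2,5): δ = 2.83°  ✓
  (2,6): δ = 35.81°  ✓
  (3,4): δ = 115.95°  ·
  (3,5): δ = 60.61°  ·
  (3,6): δ = 21.97°  ✓
  (4,5): δ = 124.66°  ·
  (4,6): δ = 86.02°  ·
  (5,6): δ = 141.35°  ·
antipodal pairs: 7

count = 7; pairs: (0,3), (0,4), (1,4), (1,5), (2,5), (2,6), (3,6)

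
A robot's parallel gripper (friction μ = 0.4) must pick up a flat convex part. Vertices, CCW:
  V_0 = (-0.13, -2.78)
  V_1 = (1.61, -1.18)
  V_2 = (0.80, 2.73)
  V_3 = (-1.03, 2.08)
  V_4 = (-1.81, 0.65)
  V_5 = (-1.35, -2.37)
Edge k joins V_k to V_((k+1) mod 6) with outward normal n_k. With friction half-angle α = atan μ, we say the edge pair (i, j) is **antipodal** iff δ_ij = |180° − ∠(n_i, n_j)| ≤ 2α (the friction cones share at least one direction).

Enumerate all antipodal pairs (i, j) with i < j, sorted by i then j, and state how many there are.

count = 5; pairs: (0,2), (0,3), (1,3), (1,4), (2,5)

α = atan 0.4 = 21.80°;  2α = 43.60°
n_0 = (+0.6769, -0.7361)
n_1 = (+0.9792, +0.2029)
n_2 = (-0.3347, +0.9423)
n_3 = (-0.8779, +0.4789)
n_4 = (-0.9886, -0.1506)
n_5 = (-0.3186, -0.9479)
  (0,1): δ = 120.90°  ·
  (0,2): δ = 23.05°  ✓
  (0,3): δ = 18.79°  ✓
  (0,4): δ = 56.06°  ·
  (0,5): δ = 118.82°  ·
  (1,2): δ = 82.15°  ·
  (1,3): δ = 40.31°  ✓
  (1,4): δ = 3.04°  ✓
  (1,5): δ = 59.72°  ·
  (2,3): δ = 138.17°  ·
  (2,4): δ = 100.89°  ·
  (2,5): δ = 38.13°  ✓
  (3,4): δ = 142.73°  ·
  (3,5): δ = 79.97°  ·
  (4,5): δ = 117.24°  ·
antipodal pairs: 5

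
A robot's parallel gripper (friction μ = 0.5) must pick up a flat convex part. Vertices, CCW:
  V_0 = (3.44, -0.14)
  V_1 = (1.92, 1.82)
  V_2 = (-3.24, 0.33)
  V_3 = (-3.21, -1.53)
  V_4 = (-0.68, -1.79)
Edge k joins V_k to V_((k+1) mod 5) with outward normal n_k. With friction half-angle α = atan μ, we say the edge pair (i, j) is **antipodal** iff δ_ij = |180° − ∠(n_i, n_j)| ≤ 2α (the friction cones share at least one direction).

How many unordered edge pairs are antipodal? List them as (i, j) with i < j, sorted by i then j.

count = 4; pairs: (0,2), (0,3), (1,3), (1,4)

α = atan 0.5 = 26.57°;  2α = 53.13°
n_0 = (+0.7902, +0.6128)
n_1 = (-0.2774, +0.9607)
n_2 = (-0.9999, -0.0161)
n_3 = (-0.1022, -0.9948)
n_4 = (+0.3718, -0.9283)
  (0,1): δ = 111.69°  ·
  (0,2): δ = 36.87°  ✓
  (0,3): δ = 46.34°  ✓
  (0,4): δ = 74.03°  ·
  (1,2): δ = 105.18°  ·
  (1,3): δ = 21.97°  ✓
  (1,4): δ = 5.72°  ✓
  (2,3): δ = 96.79°  ·
  (2,4): δ = 69.10°  ·
  (3,4): δ = 152.31°  ·
antipodal pairs: 4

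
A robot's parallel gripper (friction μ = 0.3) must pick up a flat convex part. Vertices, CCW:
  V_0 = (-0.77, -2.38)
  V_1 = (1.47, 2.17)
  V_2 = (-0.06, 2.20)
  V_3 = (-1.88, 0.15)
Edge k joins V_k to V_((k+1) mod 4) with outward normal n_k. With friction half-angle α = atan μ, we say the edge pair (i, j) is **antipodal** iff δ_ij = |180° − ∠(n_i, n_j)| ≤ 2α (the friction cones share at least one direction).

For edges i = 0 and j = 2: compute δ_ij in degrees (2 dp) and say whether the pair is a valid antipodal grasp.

δ = 15.39°, valid

α = atan 0.3 = 16.70°;  2α = 33.40°
edge 0: e_0 = (+2.24, +4.55);  n_0 = (+0.8972, -0.4417)
edge 2: e_2 = (-1.82, -2.05);  n_2 = (-0.7478, +0.6639)
∠(n_0, n_2) = 164.61°
δ = |180° − 164.61°| = 15.39°
15.39° ≤ 2α = 33.40°  →  valid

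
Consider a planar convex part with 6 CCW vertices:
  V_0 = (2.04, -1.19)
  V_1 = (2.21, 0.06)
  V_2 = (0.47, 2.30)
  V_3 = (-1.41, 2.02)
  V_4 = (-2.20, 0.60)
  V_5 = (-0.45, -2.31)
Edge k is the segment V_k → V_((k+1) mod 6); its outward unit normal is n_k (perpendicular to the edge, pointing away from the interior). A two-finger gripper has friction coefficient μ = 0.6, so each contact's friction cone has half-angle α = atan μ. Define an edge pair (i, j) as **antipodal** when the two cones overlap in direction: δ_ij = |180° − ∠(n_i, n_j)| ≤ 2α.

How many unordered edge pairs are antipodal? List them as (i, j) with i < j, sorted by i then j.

α = atan 0.6 = 30.96°;  2α = 61.93°
n_0 = (+0.9909, -0.1348)
n_1 = (+0.7897, +0.6135)
n_2 = (-0.1473, +0.9891)
n_3 = (-0.8739, +0.4862)
n_4 = (-0.8570, -0.5154)
n_5 = (+0.4102, -0.9120)
  (0,1): δ = 134.42°  ·
  (0,2): δ = 73.78°  ·
  (0,3): δ = 21.34°  ✓
  (0,4): δ = 38.77°  ✓
  (0,5): δ = 121.96°  ·
  (1,2): δ = 119.37°  ·
  (1,3): δ = 66.93°  ·
  (1,4): δ = 6.82°  ✓
  (1,5): δ = 76.38°  ·
  (2,3): δ = 127.56°  ·
  (2,4): δ = 67.45°  ·
  (2,5): δ = 15.75°  ✓
  (3,4): δ = 119.89°  ·
  (3,5): δ = 36.69°  ✓
  (4,5): δ = 96.80°  ·
antipodal pairs: 5

count = 5; pairs: (0,3), (0,4), (1,4), (2,5), (3,5)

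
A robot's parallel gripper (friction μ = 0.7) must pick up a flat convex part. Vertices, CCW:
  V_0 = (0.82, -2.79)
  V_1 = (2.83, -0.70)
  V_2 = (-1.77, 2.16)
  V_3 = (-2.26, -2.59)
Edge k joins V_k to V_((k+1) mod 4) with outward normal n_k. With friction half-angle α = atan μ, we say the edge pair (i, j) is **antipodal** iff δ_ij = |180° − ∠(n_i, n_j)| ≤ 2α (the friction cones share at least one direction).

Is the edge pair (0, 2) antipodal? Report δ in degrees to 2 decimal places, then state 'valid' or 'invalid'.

α = atan 0.7 = 34.99°;  2α = 69.98°
edge 0: e_0 = (+2.01, +2.09);  n_0 = (+0.7208, -0.6932)
edge 2: e_2 = (-0.49, -4.75);  n_2 = (-0.9947, +0.1026)
∠(n_0, n_2) = 142.01°
δ = |180° − 142.01°| = 37.99°
37.99° ≤ 2α = 69.98°  →  valid

δ = 37.99°, valid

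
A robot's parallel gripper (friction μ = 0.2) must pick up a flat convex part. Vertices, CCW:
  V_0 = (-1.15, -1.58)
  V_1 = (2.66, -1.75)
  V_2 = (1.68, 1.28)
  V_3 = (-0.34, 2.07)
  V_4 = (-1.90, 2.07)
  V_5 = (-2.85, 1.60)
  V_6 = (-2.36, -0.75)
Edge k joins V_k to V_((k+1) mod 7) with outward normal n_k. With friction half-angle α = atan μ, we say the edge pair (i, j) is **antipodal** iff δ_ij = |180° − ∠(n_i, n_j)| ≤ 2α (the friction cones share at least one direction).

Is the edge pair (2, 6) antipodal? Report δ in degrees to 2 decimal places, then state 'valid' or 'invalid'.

α = atan 0.2 = 11.31°;  2α = 22.62°
edge 2: e_2 = (-2.02, +0.79);  n_2 = (+0.3642, +0.9313)
edge 6: e_6 = (+1.21, -0.83);  n_6 = (-0.5657, -0.8246)
∠(n_2, n_6) = 166.91°
δ = |180° − 166.91°| = 13.09°
13.09° ≤ 2α = 22.62°  →  valid

δ = 13.09°, valid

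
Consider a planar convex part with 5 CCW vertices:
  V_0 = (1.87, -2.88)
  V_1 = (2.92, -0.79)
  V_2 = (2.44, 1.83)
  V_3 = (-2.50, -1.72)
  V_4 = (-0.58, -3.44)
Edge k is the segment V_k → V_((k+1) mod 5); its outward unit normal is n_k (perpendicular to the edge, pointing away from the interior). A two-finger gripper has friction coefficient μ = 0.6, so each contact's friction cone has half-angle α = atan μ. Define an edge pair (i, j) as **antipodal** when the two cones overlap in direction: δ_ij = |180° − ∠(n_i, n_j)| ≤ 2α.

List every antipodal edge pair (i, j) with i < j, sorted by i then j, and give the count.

count = 3; pairs: (0,2), (1,3), (2,4)

α = atan 0.6 = 30.96°;  2α = 61.93°
n_0 = (+0.8936, -0.4489)
n_1 = (+0.9836, +0.1802)
n_2 = (-0.5836, +0.8121)
n_3 = (-0.6672, -0.7448)
n_4 = (+0.2228, -0.9749)
  (0,1): δ = 142.94°  ·
  (0,2): δ = 27.62°  ✓
  (0,3): δ = 74.82°  ·
  (0,4): δ = 129.55°  ·
  (1,2): δ = 64.68°  ·
  (1,3): δ = 37.76°  ✓
  (1,4): δ = 92.49°  ·
  (2,3): δ = 77.56°  ·
  (2,4): δ = 22.83°  ✓
  (3,4): δ = 125.27°  ·
antipodal pairs: 3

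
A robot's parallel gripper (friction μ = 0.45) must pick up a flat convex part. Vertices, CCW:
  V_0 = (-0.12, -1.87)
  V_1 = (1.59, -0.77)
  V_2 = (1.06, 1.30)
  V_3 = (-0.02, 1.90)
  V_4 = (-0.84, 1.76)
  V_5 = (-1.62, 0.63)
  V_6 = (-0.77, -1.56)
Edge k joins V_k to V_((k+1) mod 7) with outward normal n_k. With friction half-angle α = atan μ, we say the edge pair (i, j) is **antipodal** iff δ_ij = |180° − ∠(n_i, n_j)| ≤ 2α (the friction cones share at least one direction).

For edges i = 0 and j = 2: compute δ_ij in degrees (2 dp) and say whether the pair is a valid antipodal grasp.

δ = 61.81°, invalid

α = atan 0.45 = 24.23°;  2α = 48.46°
edge 0: e_0 = (+1.71, +1.10);  n_0 = (+0.5410, -0.8410)
edge 2: e_2 = (-1.08, +0.60);  n_2 = (+0.4856, +0.8742)
∠(n_0, n_2) = 118.19°
δ = |180° − 118.19°| = 61.81°
61.81° > 2α = 48.46°  →  invalid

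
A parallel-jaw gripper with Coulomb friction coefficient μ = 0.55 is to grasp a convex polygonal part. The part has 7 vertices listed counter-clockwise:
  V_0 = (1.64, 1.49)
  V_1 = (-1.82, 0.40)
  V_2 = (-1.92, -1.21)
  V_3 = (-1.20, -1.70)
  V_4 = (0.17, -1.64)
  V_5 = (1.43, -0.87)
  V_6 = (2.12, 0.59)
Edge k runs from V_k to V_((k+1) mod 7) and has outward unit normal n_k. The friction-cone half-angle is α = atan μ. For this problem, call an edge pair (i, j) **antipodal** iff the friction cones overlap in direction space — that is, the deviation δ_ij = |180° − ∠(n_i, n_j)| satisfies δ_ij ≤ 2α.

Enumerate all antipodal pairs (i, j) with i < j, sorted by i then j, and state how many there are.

count = 8; pairs: (0,2), (0,3), (0,4), (0,5), (1,4), (1,5), (1,6), (2,6)

α = atan 0.55 = 28.81°;  2α = 57.62°
n_0 = (-0.3005, +0.9538)
n_1 = (-0.9981, +0.0620)
n_2 = (-0.5626, -0.8267)
n_3 = (+0.0438, -0.9990)
n_4 = (+0.5215, -0.8533)
n_5 = (+0.9041, -0.4273)
n_6 = (+0.8824, +0.4706)
  (0,1): δ = 111.04°  ·
  (0,2): δ = 51.72°  ✓
  (0,3): δ = 14.98°  ✓
  (0,4): δ = 13.94°  ✓
  (0,5): δ = 47.22°  ✓
  (0,6): δ = 100.59°  ·
  (1,2): δ = 120.68°  ·
  (1,3): δ = 83.94°  ·
  (1,4): δ = 55.02°  ✓
  (1,5): δ = 21.74°  ✓
  (1,6): δ = 31.63°  ✓
  (2,3): δ = 143.25°  ·
  (2,4): δ = 114.33°  ·
  (2,5): δ = 81.06°  ·
  (2,6): δ = 27.69°  ✓
  (3,4): δ = 151.08°  ·
  (3,5): δ = 117.80°  ·
  (3,6): δ = 64.44°  ·
  (4,5): δ = 146.73°  ·
  (4,6): δ = 93.36°  ·
  (5,6): δ = 126.63°  ·
antipodal pairs: 8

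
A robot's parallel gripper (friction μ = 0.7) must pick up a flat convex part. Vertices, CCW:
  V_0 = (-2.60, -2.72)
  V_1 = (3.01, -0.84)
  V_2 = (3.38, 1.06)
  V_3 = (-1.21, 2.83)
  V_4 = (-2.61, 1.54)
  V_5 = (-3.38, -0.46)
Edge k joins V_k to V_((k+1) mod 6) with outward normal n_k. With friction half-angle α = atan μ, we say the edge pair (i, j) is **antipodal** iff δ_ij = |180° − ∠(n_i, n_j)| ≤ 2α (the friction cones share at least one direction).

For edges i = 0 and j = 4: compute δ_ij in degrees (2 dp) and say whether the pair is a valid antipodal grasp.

α = atan 0.7 = 34.99°;  2α = 69.98°
edge 0: e_0 = (+5.61, +1.88);  n_0 = (+0.3177, -0.9482)
edge 4: e_4 = (-0.77, -2.00);  n_4 = (-0.9332, +0.3593)
∠(n_0, n_4) = 129.58°
δ = |180° − 129.58°| = 50.42°
50.42° ≤ 2α = 69.98°  →  valid

δ = 50.42°, valid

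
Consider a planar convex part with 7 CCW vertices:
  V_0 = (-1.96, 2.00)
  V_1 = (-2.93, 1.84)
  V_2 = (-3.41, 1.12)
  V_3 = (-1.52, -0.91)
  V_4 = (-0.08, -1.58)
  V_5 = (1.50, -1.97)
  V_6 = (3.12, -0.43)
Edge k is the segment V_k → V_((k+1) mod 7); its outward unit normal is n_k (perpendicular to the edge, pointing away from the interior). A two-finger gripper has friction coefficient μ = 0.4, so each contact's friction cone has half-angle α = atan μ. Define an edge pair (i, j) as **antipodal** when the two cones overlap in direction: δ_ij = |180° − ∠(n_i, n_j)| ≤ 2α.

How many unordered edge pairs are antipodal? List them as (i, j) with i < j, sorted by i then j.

α = atan 0.4 = 21.80°;  2α = 43.60°
n_0 = (-0.1627, +0.9867)
n_1 = (-0.8321, +0.5547)
n_2 = (-0.7319, -0.6814)
n_3 = (-0.4219, -0.9067)
n_4 = (-0.2396, -0.9709)
n_5 = (+0.6890, -0.7248)
n_6 = (+0.4315, +0.9021)
  (0,1): δ = 133.06°  ·
  (0,2): δ = 56.41°  ·
  (0,3): δ = 34.32°  ✓
  (0,4): δ = 23.23°  ✓
  (0,5): δ = 34.18°  ✓
  (0,6): δ = 145.07°  ·
  (1,2): δ = 103.36°  ·
  (1,3): δ = 81.26°  ·
  (1,4): δ = 70.18°  ·
  (1,5): δ = 12.76°  ✓
  (1,6): δ = 98.13°  ·
  (2,3): δ = 157.91°  ·
  (2,4): δ = 146.82°  ·
  (2,5): δ = 89.40°  ·
  (2,6): δ = 21.48°  ✓
  (3,4): δ = 168.91°  ·
  (3,5): δ = 111.50°  ·
  (3,6): δ = 0.61°  ✓
  (4,5): δ = 122.58°  ·
  (4,6): δ = 11.70°  ✓
  (5,6): δ = 69.11°  ·
antipodal pairs: 7

count = 7; pairs: (0,3), (0,4), (0,5), (1,5), (2,6), (3,6), (4,6)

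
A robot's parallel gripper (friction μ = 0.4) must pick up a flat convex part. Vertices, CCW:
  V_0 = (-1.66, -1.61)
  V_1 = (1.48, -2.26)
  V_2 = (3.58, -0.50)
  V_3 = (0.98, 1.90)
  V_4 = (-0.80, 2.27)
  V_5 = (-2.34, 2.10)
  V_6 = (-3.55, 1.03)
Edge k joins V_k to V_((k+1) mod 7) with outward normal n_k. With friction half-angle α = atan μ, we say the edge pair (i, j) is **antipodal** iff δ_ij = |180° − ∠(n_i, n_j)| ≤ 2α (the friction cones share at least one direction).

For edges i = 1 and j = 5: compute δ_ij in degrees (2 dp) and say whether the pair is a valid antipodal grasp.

α = atan 0.4 = 21.80°;  2α = 43.60°
edge 1: e_1 = (+2.10, +1.76);  n_1 = (+0.6423, -0.7664)
edge 5: e_5 = (-1.21, -1.07);  n_5 = (-0.6624, +0.7491)
∠(n_1, n_5) = 178.48°
δ = |180° − 178.48°| = 1.52°
1.52° ≤ 2α = 43.60°  →  valid

δ = 1.52°, valid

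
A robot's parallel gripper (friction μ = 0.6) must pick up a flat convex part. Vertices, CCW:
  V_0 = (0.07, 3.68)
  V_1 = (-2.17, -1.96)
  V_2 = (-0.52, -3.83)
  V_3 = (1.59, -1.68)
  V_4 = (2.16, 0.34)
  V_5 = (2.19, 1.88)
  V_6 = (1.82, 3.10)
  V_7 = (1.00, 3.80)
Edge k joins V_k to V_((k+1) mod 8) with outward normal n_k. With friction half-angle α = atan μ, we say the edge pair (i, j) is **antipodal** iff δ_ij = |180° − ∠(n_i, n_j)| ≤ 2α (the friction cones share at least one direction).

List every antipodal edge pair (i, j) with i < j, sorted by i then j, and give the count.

α = atan 0.6 = 30.96°;  2α = 61.93°
n_0 = (-0.9294, +0.3691)
n_1 = (-0.7498, -0.6616)
n_2 = (+0.7137, -0.7004)
n_3 = (+0.9624, -0.2716)
n_4 = (+0.9998, -0.0195)
n_5 = (+0.9570, +0.2902)
n_6 = (+0.6493, +0.7606)
n_7 = (-0.1280, +0.9918)
  (0,1): δ = 116.92°  ·
  (0,2): δ = 22.80°  ✓
  (0,3): δ = 5.90°  ✓
  (0,4): δ = 20.55°  ✓
  (0,5): δ = 38.53°  ✓
  (0,6): δ = 71.18°  ·
  (0,7): δ = 119.01°  ·
  (1,2): δ = 85.89°  ·
  (1,3): δ = 57.18°  ✓
  (1,4): δ = 42.54°  ✓
  (1,5): δ = 24.55°  ✓
  (1,6): δ = 8.09°  ✓
  (1,7): δ = 55.93°  ✓
  (2,3): δ = 151.30°  ·
  (2,4): δ = 136.65°  ·
  (2,5): δ = 118.67°  ·
  (2,6): δ = 86.02°  ·
  (2,7): δ = 38.19°  ✓
  (3,4): δ = 165.36°  ·
  (3,5): δ = 147.37°  ·
  (3,6): δ = 114.73°  ·
  (3,7): δ = 66.89°  ·
  (4,5): δ = 162.01°  ·
  (4,6): δ = 129.37°  ·
  (4,7): δ = 81.53°  ·
  (5,6): δ = 147.36°  ·
  (5,7): δ = 99.52°  ·
  (6,7): δ = 132.16°  ·
antipodal pairs: 10

count = 10; pairs: (0,2), (0,3), (0,4), (0,5), (1,3), (1,4), (1,5), (1,6), (1,7), (2,7)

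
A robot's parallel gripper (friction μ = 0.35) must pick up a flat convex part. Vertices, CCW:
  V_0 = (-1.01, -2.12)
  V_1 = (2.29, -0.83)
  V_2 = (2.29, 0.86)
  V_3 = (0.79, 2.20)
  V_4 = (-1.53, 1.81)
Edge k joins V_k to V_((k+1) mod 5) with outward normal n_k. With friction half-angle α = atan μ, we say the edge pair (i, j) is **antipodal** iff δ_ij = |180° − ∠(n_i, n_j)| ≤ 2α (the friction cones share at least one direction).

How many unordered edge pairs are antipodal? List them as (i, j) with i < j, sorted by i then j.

count = 2; pairs: (0,3), (1,4)

α = atan 0.35 = 19.29°;  2α = 38.58°
n_0 = (+0.3641, -0.9314)
n_1 = (+1.0000, -0.0000)
n_2 = (+0.6662, +0.7458)
n_3 = (-0.1658, +0.9862)
n_4 = (-0.9914, -0.1312)
  (0,1): δ = 111.35°  ·
  (0,2): δ = 63.13°  ·
  (0,3): δ = 11.81°  ✓
  (0,4): δ = 76.19°  ·
  (1,2): δ = 131.78°  ·
  (1,3): δ = 80.46°  ·
  (1,4): δ = 7.54°  ✓
  (2,3): δ = 128.68°  ·
  (2,4): δ = 40.69°  ·
  (3,4): δ = 92.01°  ·
antipodal pairs: 2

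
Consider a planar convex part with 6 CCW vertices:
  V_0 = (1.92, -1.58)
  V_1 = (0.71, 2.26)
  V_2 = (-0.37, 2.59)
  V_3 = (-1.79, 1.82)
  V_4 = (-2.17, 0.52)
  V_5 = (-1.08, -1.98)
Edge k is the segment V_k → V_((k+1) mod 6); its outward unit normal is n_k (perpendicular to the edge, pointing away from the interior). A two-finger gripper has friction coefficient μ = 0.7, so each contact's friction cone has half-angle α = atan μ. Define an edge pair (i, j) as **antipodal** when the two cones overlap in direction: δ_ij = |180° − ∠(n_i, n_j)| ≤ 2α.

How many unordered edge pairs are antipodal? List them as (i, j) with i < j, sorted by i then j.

count = 6; pairs: (0,3), (0,4), (1,4), (1,5), (2,5), (3,5)

α = atan 0.7 = 34.99°;  2α = 69.98°
n_0 = (+0.9538, +0.3005)
n_1 = (+0.2922, +0.9564)
n_2 = (-0.4767, +0.8791)
n_3 = (-0.9598, +0.2806)
n_4 = (-0.9167, -0.3997)
n_5 = (+0.1322, -0.9912)
  (0,1): δ = 124.48°  ·
  (0,2): δ = 79.02°  ·
  (0,3): δ = 33.78°  ✓
  (0,4): δ = 6.07°  ✓
  (0,5): δ = 80.10°  ·
  (1,2): δ = 134.54°  ·
  (1,3): δ = 89.30°  ·
  (1,4): δ = 49.45°  ✓
  (1,5): δ = 24.59°  ✓
  (2,3): δ = 134.76°  ·
  (2,4): δ = 94.91°  ·
  (2,5): δ = 20.87°  ✓
  (3,4): δ = 140.15°  ·
  (3,5): δ = 66.11°  ✓
  (4,5): δ = 105.96°  ·
antipodal pairs: 6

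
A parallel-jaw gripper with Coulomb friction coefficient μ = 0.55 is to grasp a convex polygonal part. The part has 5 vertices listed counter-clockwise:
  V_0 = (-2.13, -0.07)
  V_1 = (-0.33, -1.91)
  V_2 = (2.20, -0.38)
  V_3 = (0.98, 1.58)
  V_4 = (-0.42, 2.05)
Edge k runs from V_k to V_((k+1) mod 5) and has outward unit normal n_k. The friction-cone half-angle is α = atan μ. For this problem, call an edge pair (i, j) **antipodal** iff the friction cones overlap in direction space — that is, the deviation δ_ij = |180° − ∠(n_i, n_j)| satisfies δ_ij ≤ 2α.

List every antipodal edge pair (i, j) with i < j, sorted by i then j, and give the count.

count = 4; pairs: (0,2), (0,3), (1,3), (1,4)

α = atan 0.55 = 28.81°;  2α = 57.62°
n_0 = (-0.7148, -0.6993)
n_1 = (+0.5175, -0.8557)
n_2 = (+0.8490, +0.5284)
n_3 = (+0.3183, +0.9480)
n_4 = (-0.7784, +0.6278)
  (0,1): δ = 103.21°  ·
  (0,2): δ = 12.47°  ✓
  (0,3): δ = 27.07°  ✓
  (0,4): δ = 96.74°  ·
  (1,2): δ = 89.26°  ·
  (1,3): δ = 49.72°  ✓
  (1,4): δ = 19.95°  ✓
  (2,3): δ = 140.46°  ·
  (2,4): δ = 70.79°  ·
  (3,4): δ = 110.33°  ·
antipodal pairs: 4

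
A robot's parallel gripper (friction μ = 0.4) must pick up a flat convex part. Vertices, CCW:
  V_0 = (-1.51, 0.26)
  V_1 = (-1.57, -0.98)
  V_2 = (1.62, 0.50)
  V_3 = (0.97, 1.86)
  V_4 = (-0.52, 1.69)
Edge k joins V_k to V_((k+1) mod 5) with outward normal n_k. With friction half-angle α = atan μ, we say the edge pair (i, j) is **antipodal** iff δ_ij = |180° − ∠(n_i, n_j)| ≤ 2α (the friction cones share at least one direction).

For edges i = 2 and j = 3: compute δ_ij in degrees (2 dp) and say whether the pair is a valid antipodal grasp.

α = atan 0.4 = 21.80°;  2α = 43.60°
edge 2: e_2 = (-0.65, +1.36);  n_2 = (+0.9022, +0.4312)
edge 3: e_3 = (-1.49, -0.17);  n_3 = (-0.1134, +0.9936)
∠(n_2, n_3) = 70.96°
δ = |180° − 70.96°| = 109.04°
109.04° > 2α = 43.60°  →  invalid

δ = 109.04°, invalid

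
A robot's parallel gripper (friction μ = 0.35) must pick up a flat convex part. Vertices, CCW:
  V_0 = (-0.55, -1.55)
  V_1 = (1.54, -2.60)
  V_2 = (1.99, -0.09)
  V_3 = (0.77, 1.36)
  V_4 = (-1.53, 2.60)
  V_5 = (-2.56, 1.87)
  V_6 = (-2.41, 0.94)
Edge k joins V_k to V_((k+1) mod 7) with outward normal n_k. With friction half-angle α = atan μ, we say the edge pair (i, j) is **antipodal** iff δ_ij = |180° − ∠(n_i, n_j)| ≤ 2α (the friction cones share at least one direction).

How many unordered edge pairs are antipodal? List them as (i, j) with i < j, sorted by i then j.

count = 6; pairs: (0,2), (0,3), (1,5), (2,5), (2,6), (3,6)

α = atan 0.35 = 19.29°;  2α = 38.58°
n_0 = (-0.4489, -0.8936)
n_1 = (+0.9843, -0.1765)
n_2 = (+0.7652, +0.6438)
n_3 = (+0.4746, +0.8802)
n_4 = (-0.5782, +0.8159)
n_5 = (-0.9872, -0.1592)
n_6 = (-0.8012, -0.5985)
  (0,1): δ = 73.49°  ·
  (0,2): δ = 23.25°  ✓
  (0,3): δ = 1.66°  ✓
  (0,4): δ = 62.00°  ·
  (0,5): δ = 125.84°  ·
  (0,6): δ = 153.43°  ·
  (1,2): δ = 129.76°  ·
  (1,3): δ = 108.17°  ·
  (1,4): δ = 44.51°  ·
  (1,5): δ = 19.33°  ✓
  (1,6): δ = 46.92°  ·
  (2,3): δ = 158.41°  ·
  (2,4): δ = 94.75°  ·
  (2,5): δ = 30.91°  ✓
  (2,6): δ = 3.32°  ✓
  (3,4): δ = 116.34°  ·
  (3,5): δ = 52.51°  ·
  (3,6): δ = 24.91°  ✓
  (4,5): δ = 116.16°  ·
  (4,6): δ = 88.57°  ·
  (5,6): δ = 152.40°  ·
antipodal pairs: 6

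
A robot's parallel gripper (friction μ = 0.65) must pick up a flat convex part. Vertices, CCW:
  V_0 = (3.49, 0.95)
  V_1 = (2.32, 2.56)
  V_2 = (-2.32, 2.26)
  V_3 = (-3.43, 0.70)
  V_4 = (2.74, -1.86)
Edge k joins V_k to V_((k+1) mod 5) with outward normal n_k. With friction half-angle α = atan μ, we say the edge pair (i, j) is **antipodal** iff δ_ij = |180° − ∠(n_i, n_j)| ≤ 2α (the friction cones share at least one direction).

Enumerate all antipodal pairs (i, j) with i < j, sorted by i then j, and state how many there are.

count = 3; pairs: (0,3), (1,3), (2,4)

α = atan 0.65 = 33.02°;  2α = 66.05°
n_0 = (+0.8090, +0.5879)
n_1 = (-0.0645, +0.9979)
n_2 = (-0.8148, +0.5798)
n_3 = (-0.3832, -0.9237)
n_4 = (+0.9662, -0.2579)
  (0,1): δ = 122.31°  ·
  (0,2): δ = 71.44°  ·
  (0,3): δ = 31.46°  ✓
  (0,4): δ = 129.05°  ·
  (1,2): δ = 129.13°  ·
  (1,3): δ = 26.23°  ✓
  (1,4): δ = 71.36°  ·
  (2,3): δ = 77.10°  ·
  (2,4): δ = 20.49°  ✓
  (3,4): δ = 82.41°  ·
antipodal pairs: 3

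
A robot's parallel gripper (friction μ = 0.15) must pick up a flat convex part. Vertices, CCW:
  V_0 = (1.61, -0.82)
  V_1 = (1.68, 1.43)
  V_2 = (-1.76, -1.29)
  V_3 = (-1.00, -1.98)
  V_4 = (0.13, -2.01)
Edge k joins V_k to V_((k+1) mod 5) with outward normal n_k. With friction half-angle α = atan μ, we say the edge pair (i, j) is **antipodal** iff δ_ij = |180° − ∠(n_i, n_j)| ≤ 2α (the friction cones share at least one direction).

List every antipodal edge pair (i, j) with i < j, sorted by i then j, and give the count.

count = 1; pairs: (1,4)

α = atan 0.15 = 8.53°;  2α = 17.06°
n_0 = (+0.9995, -0.0311)
n_1 = (-0.6202, +0.7844)
n_2 = (-0.6722, -0.7404)
n_3 = (-0.0265, -0.9996)
n_4 = (+0.6266, -0.7793)
  (0,1): δ = 49.88°  ·
  (0,2): δ = 49.55°  ·
  (0,3): δ = 90.26°  ·
  (0,4): δ = 130.58°  ·
  (1,2): δ = 80.57°  ·
  (1,3): δ = 39.85°  ·
  (1,4): δ = 0.47°  ✓
  (2,3): δ = 139.28°  ·
  (2,4): δ = 98.96°  ·
  (3,4): δ = 139.68°  ·
antipodal pairs: 1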